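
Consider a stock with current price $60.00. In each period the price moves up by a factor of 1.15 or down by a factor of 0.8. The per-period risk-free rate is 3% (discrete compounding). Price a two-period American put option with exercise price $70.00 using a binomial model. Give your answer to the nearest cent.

Risk-neutral probability p = (1 + 0.03 − 0.8)/(1.15 − 0.8) = 0.2300/0.3500 = 0.6571
Terminal stock prices: S_uu = 79.35, S_ud = 55.2, S_dd = 38.4
Terminal payoffs (K − S): max(-9.35, 0) = 0, max(14.8, 0) = 14.8, max(31.6, 0) = 31.6
Node u (S = 69): continuation = 1/1.03·[0.6571·0.0000 + 0.3429·14.8000] = 4.9265; exercise value = 1.0000 ≤ continuation, so V_u = 4.9265
Node d (S = 48): continuation = 1/1.03·[0.6571·14.8000 + 0.3429·31.6000] = 19.9612; exercise value = 22.0000 > continuation, so V_d = 22.0000 (exercise)
Node 0 (S = 60): continuation = 1/1.03·[0.6571·4.9265 + 0.3429·22.0000] = 10.4663; exercise value = 10.0000 ≤ continuation, so V_0 = 10.4663

$10.47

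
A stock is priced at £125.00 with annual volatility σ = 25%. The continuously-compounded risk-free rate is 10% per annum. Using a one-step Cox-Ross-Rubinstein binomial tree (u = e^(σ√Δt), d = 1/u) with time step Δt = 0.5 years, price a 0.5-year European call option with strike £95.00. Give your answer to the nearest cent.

CRR parameters: u = e^(σ√Δt) = e^(0.25·√0.5) = 1.1934, d = 1/u = 0.8380
Per-period rate: rΔt = 0.1·0.5 = 0.05, so R = e^0.05 = 1.0513
Risk-neutral probability p = (e^0.05 − 0.8380)/(1.1934 − 0.8380) = 0.2133/0.3554 = 0.6002
Terminal stock prices: S_u = 149.2, S_d = 104.7
Terminal payoffs (S − K): max(54.17, 0) = 54.17, max(9.746, 0) = 9.746
Node 0 (S = 125): V_0 = e^(−0.05)·[0.6002·54.1706 + 0.3998·9.7459] = 34.6332

£34.63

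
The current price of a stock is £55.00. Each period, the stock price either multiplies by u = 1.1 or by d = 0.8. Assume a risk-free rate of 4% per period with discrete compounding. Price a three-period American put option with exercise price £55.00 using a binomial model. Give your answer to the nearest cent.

Risk-neutral probability p = (1 + 0.04 − 0.8)/(1.1 − 0.8) = 0.2400/0.3000 = 0.8000
Terminal stock prices: S_uuu = 73.21, S_uud = 53.24, S_udd = 38.72, S_ddd = 28.16
Terminal payoffs (K − S): max(-18.21, 0) = 0, max(1.76, 0) = 1.76, max(16.28, 0) = 16.28, max(26.84, 0) = 26.84
Node uu (S = 66.55): continuation = 1/1.04·[0.8000·0.0000 + 0.2000·1.7600] = 0.3385; exercise value = 0.0000 ≤ continuation, so V_uu = 0.3385
Node ud (S = 48.4): continuation = 1/1.04·[0.8000·1.7600 + 0.2000·16.2800] = 4.4846; exercise value = 6.6000 > continuation, so V_ud = 6.6000 (exercise)
Node dd (S = 35.2): continuation = 1/1.04·[0.8000·16.2800 + 0.2000·26.8400] = 17.6846; exercise value = 19.8000 > continuation, so V_dd = 19.8000 (exercise)
Node u (S = 60.5): continuation = 1/1.04·[0.8000·0.3385 + 0.2000·6.6000] = 1.5296; exercise value = 0.0000 ≤ continuation, so V_u = 1.5296
Node d (S = 44): continuation = 1/1.04·[0.8000·6.6000 + 0.2000·19.8000] = 8.8846; exercise value = 11.0000 > continuation, so V_d = 11.0000 (exercise)
Node 0 (S = 55): continuation = 1/1.04·[0.8000·1.5296 + 0.2000·11.0000] = 3.2920; exercise value = 0.0000 ≤ continuation, so V_0 = 3.2920

£3.29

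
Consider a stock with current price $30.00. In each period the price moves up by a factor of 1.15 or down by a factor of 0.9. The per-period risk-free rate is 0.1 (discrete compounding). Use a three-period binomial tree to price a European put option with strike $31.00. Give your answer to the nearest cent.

$0.28

Risk-neutral probability p = (1 + 0.1 − 0.9)/(1.15 − 0.9) = 0.2000/0.2500 = 0.8000
Terminal stock prices: S_uuu = 45.63, S_uud = 35.71, S_udd = 27.95, S_ddd = 21.87
Terminal payoffs (K − S): max(-14.63, 0) = 0, max(-4.707, 0) = 0, max(3.055, 0) = 3.055, max(9.13, 0) = 9.13
Node uu (S = 39.67): V_uu = 1/1.1·[0.8000·0.0000 + 0.2000·0.0000] = 0.0000
Node ud (S = 31.05): V_ud = 1/1.1·[0.8000·0.0000 + 0.2000·3.0550] = 0.5555
Node dd (S = 24.3): V_dd = 1/1.1·[0.8000·3.0550 + 0.2000·9.1300] = 3.8818
Node u (S = 34.5): V_u = 1/1.1·[0.8000·0.0000 + 0.2000·0.5555] = 0.1010
Node d (S = 27): V_d = 1/1.1·[0.8000·0.5555 + 0.2000·3.8818] = 1.1098
Node 0 (S = 30): V_0 = 1/1.1·[0.8000·0.1010 + 0.2000·1.1098] = 0.2752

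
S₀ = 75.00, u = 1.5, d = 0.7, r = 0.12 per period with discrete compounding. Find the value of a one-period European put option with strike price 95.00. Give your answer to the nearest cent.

18.02

Risk-neutral probability p = (1 + 0.12 − 0.7)/(1.5 − 0.7) = 0.4200/0.8000 = 0.5250
Terminal stock prices: S_u = 112.5, S_d = 52.5
Terminal payoffs (K − S): max(-17.5, 0) = 0, max(42.5, 0) = 42.5
Node 0 (S = 75): V_0 = 1/1.12·[0.5250·0.0000 + 0.4750·42.5000] = 18.0246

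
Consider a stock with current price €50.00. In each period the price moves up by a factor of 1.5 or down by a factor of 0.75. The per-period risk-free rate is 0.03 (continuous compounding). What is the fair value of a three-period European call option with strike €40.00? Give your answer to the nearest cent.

Risk-neutral probability p = (e^0.03 − 0.75)/(1.5 − 0.75) = 0.2805/0.7500 = 0.3739
Terminal stock prices: S_uuu = 168.8, S_uud = 84.38, S_udd = 42.19, S_ddd = 21.09
Terminal payoffs (S − K): max(128.8, 0) = 128.8, max(44.38, 0) = 44.38, max(2.188, 0) = 2.188, max(-18.91, 0) = 0
Node uu (S = 112.5): V_uu = e^(−0.03)·[0.3739·128.7500 + 0.6261·44.3750] = 73.6822
Node ud (S = 56.25): V_ud = e^(−0.03)·[0.3739·44.3750 + 0.6261·2.1875] = 17.4322
Node dd (S = 28.12): V_dd = e^(−0.03)·[0.3739·2.1875 + 0.6261·0.0000] = 0.7938
Node u (S = 75): V_u = e^(−0.03)·[0.3739·73.6822 + 0.6261·17.4322] = 37.3294
Node d (S = 37.5): V_d = e^(−0.03)·[0.3739·17.4322 + 0.6261·0.7938] = 6.8082
Node 0 (S = 50): V_0 = e^(−0.03)·[0.3739·37.3294 + 0.6261·6.8082] = 17.6828

€17.68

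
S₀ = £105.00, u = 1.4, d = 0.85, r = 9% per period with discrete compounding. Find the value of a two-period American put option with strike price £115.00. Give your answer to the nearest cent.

Risk-neutral probability p = (1 + 0.09 − 0.85)/(1.4 − 0.85) = 0.2400/0.5500 = 0.4364
Terminal stock prices: S_uu = 205.8, S_ud = 125, S_dd = 75.86
Terminal payoffs (K − S): max(-90.8, 0) = 0, max(-9.95, 0) = 0, max(39.14, 0) = 39.14
Node u (S = 147): continuation = 1/1.09·[0.4364·0.0000 + 0.5636·0.0000] = 0.0000; exercise value = 0.0000 ≤ continuation, so V_u = 0.0000
Node d (S = 89.25): continuation = 1/1.09·[0.4364·0.0000 + 0.5636·39.1375] = 20.2379; exercise value = 25.7500 > continuation, so V_d = 25.7500 (exercise)
Node 0 (S = 105): continuation = 1/1.09·[0.4364·0.0000 + 0.5636·25.7500] = 13.3153; exercise value = 10.0000 ≤ continuation, so V_0 = 13.3153

£13.32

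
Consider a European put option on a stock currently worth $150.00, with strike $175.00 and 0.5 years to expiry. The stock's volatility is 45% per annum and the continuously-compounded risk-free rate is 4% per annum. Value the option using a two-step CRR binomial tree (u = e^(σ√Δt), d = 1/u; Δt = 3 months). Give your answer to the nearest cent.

CRR parameters: u = e^(σ√Δt) = e^(0.45·√0.25) = 1.2523, d = 1/u = 0.7985
Per-period rate: rΔt = 0.04·0.25 = 0.01, so R = e^0.01 = 1.0101
Risk-neutral probability p = (e^0.01 − 0.7985)/(1.2523 − 0.7985) = 0.2115/0.4538 = 0.4661
Terminal stock prices: S_uu = 235.2, S_ud = 150, S_dd = 95.64
Terminal payoffs (K − S): max(-60.25, 0) = 0, max(25, 0) = 25, max(79.36, 0) = 79.36
Node u (S = 187.8): V_u = e^(−0.01)·[0.4661·0.0000 + 0.5339·25.0000] = 13.2139
Node d (S = 119.8): V_d = e^(−0.01)·[0.4661·25.0000 + 0.5339·79.3558] = 53.4813
Node 0 (S = 150): V_0 = e^(−0.01)·[0.4661·13.2139 + 0.5339·53.4813] = 34.3660

$34.37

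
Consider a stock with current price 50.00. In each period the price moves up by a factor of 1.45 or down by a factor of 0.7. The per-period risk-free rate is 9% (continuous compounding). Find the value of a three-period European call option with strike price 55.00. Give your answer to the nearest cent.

16.38

Risk-neutral probability p = (e^0.09 − 0.7)/(1.45 − 0.7) = 0.3942/0.7500 = 0.5256
Terminal stock prices: S_uuu = 152.4, S_uud = 73.59, S_udd = 35.52, S_ddd = 17.15
Terminal payoffs (S − K): max(97.43, 0) = 97.43, max(18.59, 0) = 18.59, max(-19.48, 0) = 0, max(-37.85, 0) = 0
Node uu (S = 105.1): V_uu = e^(−0.09)·[0.5256·97.4313 + 0.4744·18.5875] = 54.8588
Node ud (S = 50.75): V_ud = e^(−0.09)·[0.5256·18.5875 + 0.4744·0.0000] = 8.9282
Node dd (S = 24.5): V_dd = e^(−0.09)·[0.5256·0.0000 + 0.4744·0.0000] = 0.0000
Node u (S = 72.5): V_u = e^(−0.09)·[0.5256·54.8588 + 0.4744·8.9282] = 30.2216
Node d (S = 35): V_d = e^(−0.09)·[0.5256·8.9282 + 0.4744·0.0000] = 4.2885
Node 0 (S = 50): V_0 = e^(−0.09)·[0.5256·30.2216 + 0.4744·4.2885] = 16.3759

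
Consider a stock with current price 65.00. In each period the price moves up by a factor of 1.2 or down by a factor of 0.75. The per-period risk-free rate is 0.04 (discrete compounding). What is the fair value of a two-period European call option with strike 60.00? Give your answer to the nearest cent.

Risk-neutral probability p = (1 + 0.04 − 0.75)/(1.2 − 0.75) = 0.2900/0.4500 = 0.6444
Terminal stock prices: S_uu = 93.6, S_ud = 58.5, S_dd = 36.56
Terminal payoffs (S − K): max(33.6, 0) = 33.6, max(-1.5, 0) = 0, max(-23.44, 0) = 0
Node u (S = 78): V_u = 1/1.04·[0.6444·33.6000 + 0.3556·0.0000] = 20.8205
Node d (S = 48.75): V_d = 1/1.04·[0.6444·0.0000 + 0.3556·0.0000] = 0.0000
Node 0 (S = 65): V_0 = 1/1.04·[0.6444·20.8205 + 0.3556·0.0000] = 12.9016

12.90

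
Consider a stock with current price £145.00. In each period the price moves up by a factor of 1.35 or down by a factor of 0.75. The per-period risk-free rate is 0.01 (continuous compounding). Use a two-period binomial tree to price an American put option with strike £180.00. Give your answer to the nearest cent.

£47.96

Risk-neutral probability p = (e^0.01 − 0.75)/(1.35 − 0.75) = 0.2601/0.6000 = 0.4334
Terminal stock prices: S_uu = 264.3, S_ud = 146.8, S_dd = 81.56
Terminal payoffs (K − S): max(-84.26, 0) = 0, max(33.19, 0) = 33.19, max(98.44, 0) = 98.44
Node u (S = 195.8): continuation = e^(−0.01)·[0.4334·0.0000 + 0.5666·33.1875] = 18.6164; exercise value = 0.0000 ≤ continuation, so V_u = 18.6164
Node d (S = 108.8): continuation = e^(−0.01)·[0.4334·33.1875 + 0.5666·98.4375] = 69.4590; exercise value = 71.2500 > continuation, so V_d = 71.2500 (exercise)
Node 0 (S = 145): continuation = e^(−0.01)·[0.4334·18.6164 + 0.5666·71.2500] = 47.9557; exercise value = 35.0000 ≤ continuation, so V_0 = 47.9557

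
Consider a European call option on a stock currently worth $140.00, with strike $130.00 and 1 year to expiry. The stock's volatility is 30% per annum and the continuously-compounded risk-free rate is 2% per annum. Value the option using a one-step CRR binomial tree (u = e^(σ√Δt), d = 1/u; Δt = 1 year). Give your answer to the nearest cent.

$26.52

CRR parameters: u = e^(σ√Δt) = e^(0.3·√1) = 1.3499, d = 1/u = 0.7408
Per-period rate: rΔt = 0.02·1 = 0.02, so R = e^0.02 = 1.0202
Risk-neutral probability p = (e^0.02 − 0.7408)/(1.3499 − 0.7408) = 0.2794/0.6090 = 0.4587
Terminal stock prices: S_u = 189, S_d = 103.7
Terminal payoffs (S − K): max(58.98, 0) = 58.98, max(-26.29, 0) = 0
Node 0 (S = 140): V_0 = e^(−0.02)·[0.4587·58.9802 + 0.5413·0.0000] = 26.5201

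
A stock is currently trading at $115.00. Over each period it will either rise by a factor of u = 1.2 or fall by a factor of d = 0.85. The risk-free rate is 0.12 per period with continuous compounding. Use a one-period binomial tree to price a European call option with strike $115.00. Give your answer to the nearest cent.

$16.17

Risk-neutral probability p = (e^0.12 − 0.85)/(1.2 − 0.85) = 0.2775/0.3500 = 0.7928
Terminal stock prices: S_u = 138, S_d = 97.75
Terminal payoffs (S − K): max(23, 0) = 23, max(-17.25, 0) = 0
Node 0 (S = 115): V_0 = e^(−0.12)·[0.7928·23.0000 + 0.2072·0.0000] = 16.1734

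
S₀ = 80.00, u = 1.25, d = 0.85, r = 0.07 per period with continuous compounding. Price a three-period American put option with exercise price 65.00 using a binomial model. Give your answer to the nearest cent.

1.23

Risk-neutral probability p = (e^0.07 − 0.85)/(1.25 − 0.85) = 0.2225/0.4000 = 0.5563
Terminal stock prices: S_uuu = 156.2, S_uud = 106.2, S_udd = 72.25, S_ddd = 49.13
Terminal payoffs (K − S): max(-91.25, 0) = 0, max(-41.25, 0) = 0, max(-7.25, 0) = 0, max(15.87, 0) = 15.87
Node uu (S = 125): continuation = e^(−0.07)·[0.5563·0.0000 + 0.4437·0.0000] = 0.0000; exercise value = 0.0000 ≤ continuation, so V_uu = 0.0000
Node ud (S = 85): continuation = e^(−0.07)·[0.5563·0.0000 + 0.4437·0.0000] = 0.0000; exercise value = 0.0000 ≤ continuation, so V_ud = 0.0000
Node dd (S = 57.8): continuation = e^(−0.07)·[0.5563·0.0000 + 0.4437·15.8700] = 6.5659; exercise value = 7.2000 > continuation, so V_dd = 7.2000 (exercise)
Node u (S = 100): continuation = e^(−0.07)·[0.5563·0.0000 + 0.4437·0.0000] = 0.0000; exercise value = 0.0000 ≤ continuation, so V_u = 0.0000
Node d (S = 68): continuation = e^(−0.07)·[0.5563·0.0000 + 0.4437·7.2000] = 2.9789; exercise value = 0.0000 ≤ continuation, so V_d = 2.9789
Node 0 (S = 80): continuation = e^(−0.07)·[0.5563·0.0000 + 0.4437·2.9789] = 1.2324; exercise value = 0.0000 ≤ continuation, so V_0 = 1.2324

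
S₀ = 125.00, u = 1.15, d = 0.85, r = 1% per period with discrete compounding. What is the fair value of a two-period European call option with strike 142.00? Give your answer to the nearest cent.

Risk-neutral probability p = (1 + 0.01 − 0.85)/(1.15 − 0.85) = 0.1600/0.3000 = 0.5333
Terminal stock prices: S_uu = 165.3, S_ud = 122.2, S_dd = 90.31
Terminal payoffs (S − K): max(23.31, 0) = 23.31, max(-19.81, 0) = 0, max(-51.69, 0) = 0
Node u (S = 143.8): V_u = 1/1.01·[0.5333·23.3125 + 0.4667·0.0000] = 12.3102
Node d (S = 106.2): V_d = 1/1.01·[0.5333·0.0000 + 0.4667·0.0000] = 0.0000
Node 0 (S = 125): V_0 = 1/1.01·[0.5333·12.3102 + 0.4667·0.0000] = 6.5005

6.50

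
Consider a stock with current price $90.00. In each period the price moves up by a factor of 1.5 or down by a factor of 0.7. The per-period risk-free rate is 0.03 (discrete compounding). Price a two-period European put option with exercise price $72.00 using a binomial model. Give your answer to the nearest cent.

$9.08

Risk-neutral probability p = (1 + 0.03 − 0.7)/(1.5 − 0.7) = 0.3300/0.8000 = 0.4125
Terminal stock prices: S_uu = 202.5, S_ud = 94.5, S_dd = 44.1
Terminal payoffs (K − S): max(-130.5, 0) = 0, max(-22.5, 0) = 0, max(27.9, 0) = 27.9
Node u (S = 135): V_u = 1/1.03·[0.4125·0.0000 + 0.5875·0.0000] = 0.0000
Node d (S = 63): V_d = 1/1.03·[0.4125·0.0000 + 0.5875·27.9000] = 15.9138
Node 0 (S = 90): V_0 = 1/1.03·[0.4125·0.0000 + 0.5875·15.9138] = 9.0771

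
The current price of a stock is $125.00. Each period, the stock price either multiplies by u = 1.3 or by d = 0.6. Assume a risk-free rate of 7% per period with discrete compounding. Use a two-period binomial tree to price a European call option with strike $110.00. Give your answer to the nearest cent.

$39.87

Risk-neutral probability p = (1 + 0.07 − 0.6)/(1.3 − 0.6) = 0.4700/0.7000 = 0.6714
Terminal stock prices: S_uu = 211.3, S_ud = 97.5, S_dd = 45
Terminal payoffs (S − K): max(101.3, 0) = 101.3, max(-12.5, 0) = 0, max(-65, 0) = 0
Node u (S = 162.5): V_u = 1/1.07·[0.6714·101.2500 + 0.3286·0.0000] = 63.5347
Node d (S = 75): V_d = 1/1.07·[0.6714·0.0000 + 0.3286·0.0000] = 0.0000
Node 0 (S = 125): V_0 = 1/1.07·[0.6714·63.5347 + 0.3286·0.0000] = 39.8682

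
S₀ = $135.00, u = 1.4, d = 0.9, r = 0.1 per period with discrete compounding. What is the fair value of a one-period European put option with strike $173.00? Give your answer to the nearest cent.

Risk-neutral probability p = (1 + 0.1 − 0.9)/(1.4 − 0.9) = 0.2000/0.5000 = 0.4000
Terminal stock prices: S_u = 189, S_d = 121.5
Terminal payoffs (K − S): max(-16, 0) = 0, max(51.5, 0) = 51.5
Node 0 (S = 135): V_0 = 1/1.1·[0.4000·0.0000 + 0.6000·51.5000] = 28.0909

$28.09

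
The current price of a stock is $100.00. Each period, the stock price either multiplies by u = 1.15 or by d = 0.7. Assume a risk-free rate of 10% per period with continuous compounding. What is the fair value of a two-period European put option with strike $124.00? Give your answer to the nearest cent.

$7.00

Risk-neutral probability p = (e^0.1 − 0.7)/(1.15 − 0.7) = 0.4052/0.4500 = 0.9004
Terminal stock prices: S_uu = 132.2, S_ud = 80.5, S_dd = 49
Terminal payoffs (K − S): max(-8.25, 0) = 0, max(43.5, 0) = 43.5, max(75, 0) = 75
Node u (S = 115): V_u = e^(−0.1)·[0.9004·0.0000 + 0.0996·43.5000] = 3.9211
Node d (S = 70): V_d = e^(−0.1)·[0.9004·43.5000 + 0.0996·75.0000] = 42.1998
Node 0 (S = 100): V_0 = e^(−0.1)·[0.9004·3.9211 + 0.0996·42.1998] = 6.9984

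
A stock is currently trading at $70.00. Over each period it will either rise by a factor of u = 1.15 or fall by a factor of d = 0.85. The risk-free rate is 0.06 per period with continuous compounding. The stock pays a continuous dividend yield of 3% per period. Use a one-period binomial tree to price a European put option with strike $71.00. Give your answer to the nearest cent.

Per-period risk-free factor R = e^0.06 = 1.0618; dividend-adjusted growth = e^(0.06−0.03) = 1.0305.
Risk-neutral probability p = (1.0305 − 0.85)/(1.15 − 0.85) = 0.1805/0.3000 = 0.6015
Terminal stock prices: S_u = 80.5, S_d = 59.5
Terminal payoffs (K − S): max(-9.5, 0) = 0, max(11.5, 0) = 11.5
Node 0 (S = 70): V_0 = e^(−0.06)·[0.6015·0.0000 + 0.3985·11.5000] = 4.3157

$4.32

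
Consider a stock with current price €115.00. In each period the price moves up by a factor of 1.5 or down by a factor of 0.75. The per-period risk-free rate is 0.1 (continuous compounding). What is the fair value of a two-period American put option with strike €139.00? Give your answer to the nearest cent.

Risk-neutral probability p = (e^0.1 − 0.75)/(1.5 − 0.75) = 0.3552/0.7500 = 0.4736
Terminal stock prices: S_uu = 258.8, S_ud = 129.4, S_dd = 64.69
Terminal payoffs (K − S): max(-119.8, 0) = 0, max(9.625, 0) = 9.625, max(74.31, 0) = 74.31
Node u (S = 172.5): continuation = e^(−0.1)·[0.4736·0.0000 + 0.5264·9.6250] = 4.5848; exercise value = 0.0000 ≤ continuation, so V_u = 4.5848
Node d (S = 86.25): continuation = e^(−0.1)·[0.4736·9.6250 + 0.5264·74.3125] = 39.5224; exercise value = 52.7500 > continuation, so V_d = 52.7500 (exercise)
Node 0 (S = 115): continuation = e^(−0.1)·[0.4736·4.5848 + 0.5264·52.7500] = 27.0916; exercise value = 24.0000 ≤ continuation, so V_0 = 27.0916

€27.09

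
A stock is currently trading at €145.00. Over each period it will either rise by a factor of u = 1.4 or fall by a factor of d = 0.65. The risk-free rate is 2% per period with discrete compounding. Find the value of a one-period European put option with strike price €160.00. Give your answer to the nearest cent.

Risk-neutral probability p = (1 + 0.02 − 0.65)/(1.4 − 0.65) = 0.3700/0.7500 = 0.4933
Terminal stock prices: S_u = 203, S_d = 94.25
Terminal payoffs (K − S): max(-43, 0) = 0, max(65.75, 0) = 65.75
Node 0 (S = 145): V_0 = 1/1.02·[0.4933·0.0000 + 0.5067·65.7500] = 32.6601

€32.66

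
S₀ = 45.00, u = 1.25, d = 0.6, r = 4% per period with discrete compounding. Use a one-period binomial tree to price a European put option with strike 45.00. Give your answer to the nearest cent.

Risk-neutral probability p = (1 + 0.04 − 0.6)/(1.25 − 0.6) = 0.4400/0.6500 = 0.6769
Terminal stock prices: S_u = 56.25, S_d = 27
Terminal payoffs (K − S): max(-11.25, 0) = 0, max(18, 0) = 18
Node 0 (S = 45): V_0 = 1/1.04·[0.6769·0.0000 + 0.3231·18.0000] = 5.5917

5.59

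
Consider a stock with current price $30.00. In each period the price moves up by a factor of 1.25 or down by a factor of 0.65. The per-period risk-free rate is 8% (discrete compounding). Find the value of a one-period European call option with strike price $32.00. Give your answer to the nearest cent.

$3.65

Risk-neutral probability p = (1 + 0.08 − 0.65)/(1.25 − 0.65) = 0.4300/0.6000 = 0.7167
Terminal stock prices: S_u = 37.5, S_d = 19.5
Terminal payoffs (S − K): max(5.5, 0) = 5.5, max(-12.5, 0) = 0
Node 0 (S = 30): V_0 = 1/1.08·[0.7167·5.5000 + 0.2833·0.0000] = 3.6497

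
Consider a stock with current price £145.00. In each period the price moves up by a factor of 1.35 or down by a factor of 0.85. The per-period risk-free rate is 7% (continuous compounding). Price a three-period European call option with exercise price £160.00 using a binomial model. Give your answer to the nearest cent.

£31.33

Risk-neutral probability p = (e^0.07 − 0.85)/(1.35 − 0.85) = 0.2225/0.5000 = 0.4450
Terminal stock prices: S_uuu = 356.8, S_uud = 224.6, S_udd = 141.4, S_ddd = 89.05
Terminal payoffs (S − K): max(196.8, 0) = 196.8, max(64.62, 0) = 64.62, max(-18.57, 0) = 0, max(-70.95, 0) = 0
Node uu (S = 264.3): V_uu = e^(−0.07)·[0.4450·196.7544 + 0.5550·64.6231] = 115.0795
Node ud (S = 166.4): V_ud = e^(−0.07)·[0.4450·64.6231 + 0.5550·0.0000] = 26.8141
Node dd (S = 104.8): V_dd = e^(−0.07)·[0.4450·0.0000 + 0.5550·0.0000] = 0.0000
Node u (S = 195.8): V_u = e^(−0.07)·[0.4450·115.0795 + 0.5550·26.8141] = 61.6253
Node d (S = 123.2): V_d = e^(−0.07)·[0.4450·26.8141 + 0.5550·0.0000] = 11.1260
Node 0 (S = 145): V_0 = e^(−0.07)·[0.4450·61.6253 + 0.5550·11.1260] = 31.3275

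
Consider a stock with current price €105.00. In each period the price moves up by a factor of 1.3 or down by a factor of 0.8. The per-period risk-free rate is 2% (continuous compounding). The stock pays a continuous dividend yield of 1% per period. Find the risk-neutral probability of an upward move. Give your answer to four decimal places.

Per-period risk-free factor R = e^0.02 = 1.0202; dividend-adjusted growth = e^(0.02−0.01) = 1.0101.
Risk-neutral probability p = (1.0101 − 0.8)/(1.3 − 0.8) = 0.2101/0.5000 = 0.4201

p = 0.4201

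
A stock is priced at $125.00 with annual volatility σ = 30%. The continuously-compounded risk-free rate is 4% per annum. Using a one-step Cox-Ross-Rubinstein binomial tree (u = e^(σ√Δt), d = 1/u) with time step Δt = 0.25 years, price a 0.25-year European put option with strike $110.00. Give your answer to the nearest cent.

CRR parameters: u = e^(σ√Δt) = e^(0.3·√0.25) = 1.1618, d = 1/u = 0.8607
Per-period rate: rΔt = 0.04·0.25 = 0.01, so R = e^0.01 = 1.0101
Risk-neutral probability p = (e^0.01 − 0.8607)/(1.1618 − 0.8607) = 0.1493/0.3011 = 0.4959
Terminal stock prices: S_u = 145.2, S_d = 107.6
Terminal payoffs (K − S): max(-35.23, 0) = 0, max(2.412, 0) = 2.412
Node 0 (S = 125): V_0 = e^(−0.01)·[0.4959·0.0000 + 0.5041·2.4115] = 1.2034

$1.20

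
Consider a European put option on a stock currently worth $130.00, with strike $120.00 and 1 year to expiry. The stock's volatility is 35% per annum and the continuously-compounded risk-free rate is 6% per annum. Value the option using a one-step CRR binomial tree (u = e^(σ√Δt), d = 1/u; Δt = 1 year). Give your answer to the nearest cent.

CRR parameters: u = e^(σ√Δt) = e^(0.35·√1) = 1.4191, d = 1/u = 0.7047
Per-period rate: rΔt = 0.06·1 = 0.06, so R = e^0.06 = 1.0618
Risk-neutral probability p = (e^0.06 − 0.7047)/(1.4191 − 0.7047) = 0.3571/0.7144 = 0.4999
Terminal stock prices: S_u = 184.5, S_d = 91.61
Terminal payoffs (K − S): max(-64.48, 0) = 0, max(28.39, 0) = 28.39
Node 0 (S = 130): V_0 = e^(−0.06)·[0.4999·0.0000 + 0.5001·28.3905] = 13.3702

$13.37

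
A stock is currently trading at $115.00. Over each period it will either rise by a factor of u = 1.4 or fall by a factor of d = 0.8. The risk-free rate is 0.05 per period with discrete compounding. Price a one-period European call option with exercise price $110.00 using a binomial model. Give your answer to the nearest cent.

Risk-neutral probability p = (1 + 0.05 − 0.8)/(1.4 − 0.8) = 0.2500/0.6000 = 0.4167
Terminal stock prices: S_u = 161, S_d = 92
Terminal payoffs (S − K): max(51, 0) = 51, max(-18, 0) = 0
Node 0 (S = 115): V_0 = 1/1.05·[0.4167·51.0000 + 0.5833·0.0000] = 20.2381

$20.24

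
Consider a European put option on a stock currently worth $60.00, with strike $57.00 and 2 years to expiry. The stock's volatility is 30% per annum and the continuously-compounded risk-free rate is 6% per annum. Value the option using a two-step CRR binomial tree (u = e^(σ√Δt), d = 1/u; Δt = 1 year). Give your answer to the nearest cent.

$4.77

CRR parameters: u = e^(σ√Δt) = e^(0.3·√1) = 1.3499, d = 1/u = 0.7408
Per-period rate: rΔt = 0.06·1 = 0.06, so R = e^0.06 = 1.0618
Risk-neutral probability p = (e^0.06 − 0.7408)/(1.3499 − 0.7408) = 0.3210/0.6090 = 0.5271
Terminal stock prices: S_uu = 109.3, S_ud = 60, S_dd = 32.93
Terminal payoffs (K − S): max(-52.33, 0) = 0, max(-3, 0) = 0, max(24.07, 0) = 24.07
Node u (S = 80.99): V_u = e^(−0.06)·[0.5271·0.0000 + 0.4729·0.0000] = 0.0000
Node d (S = 44.45): V_d = e^(−0.06)·[0.5271·0.0000 + 0.4729·24.0713] = 10.7207
Node 0 (S = 60): V_0 = e^(−0.06)·[0.5271·0.0000 + 0.4729·10.7207] = 4.7747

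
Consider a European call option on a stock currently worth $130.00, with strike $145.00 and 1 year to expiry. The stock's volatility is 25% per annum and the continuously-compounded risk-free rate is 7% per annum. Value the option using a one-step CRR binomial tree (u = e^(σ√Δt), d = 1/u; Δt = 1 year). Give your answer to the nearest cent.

$11.88

CRR parameters: u = e^(σ√Δt) = e^(0.25·√1) = 1.2840, d = 1/u = 0.7788
Per-period rate: rΔt = 0.07·1 = 0.07, so R = e^0.07 = 1.0725
Risk-neutral probability p = (e^0.07 − 0.7788)/(1.2840 − 0.7788) = 0.2937/0.5052 = 0.5813
Terminal stock prices: S_u = 166.9, S_d = 101.2
Terminal payoffs (S − K): max(21.92, 0) = 21.92, max(-43.76, 0) = 0
Node 0 (S = 130): V_0 = e^(−0.07)·[0.5813·21.9233 + 0.4187·0.0000] = 11.8833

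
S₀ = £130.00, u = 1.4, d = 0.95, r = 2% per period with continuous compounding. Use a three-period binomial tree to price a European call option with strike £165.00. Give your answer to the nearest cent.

£5.16

Risk-neutral probability p = (e^0.02 − 0.95)/(1.4 − 0.95) = 0.0702/0.4500 = 0.1560
Terminal stock prices: S_uuu = 356.7, S_uud = 242.1, S_udd = 164.3, S_ddd = 111.5
Terminal payoffs (S − K): max(191.7, 0) = 191.7, max(77.06, 0) = 77.06, max(-0.745, 0) = 0, max(-53.54, 0) = 0
Node uu (S = 254.8): V_uu = e^(−0.02)·[0.1560·191.7200 + 0.8440·77.0600] = 93.0672
Node ud (S = 172.9): V_ud = e^(−0.02)·[0.1560·77.0600 + 0.8440·0.0000] = 11.7835
Node dd (S = 117.3): V_dd = e^(−0.02)·[0.1560·0.0000 + 0.8440·0.0000] = 0.0000
Node u (S = 182): V_u = e^(−0.02)·[0.1560·93.0672 + 0.8440·11.7835] = 23.9796
Node d (S = 123.5): V_d = e^(−0.02)·[0.1560·11.7835 + 0.8440·0.0000] = 1.8019
Node 0 (S = 130): V_0 = e^(−0.02)·[0.1560·23.9796 + 0.8440·1.8019] = 5.1575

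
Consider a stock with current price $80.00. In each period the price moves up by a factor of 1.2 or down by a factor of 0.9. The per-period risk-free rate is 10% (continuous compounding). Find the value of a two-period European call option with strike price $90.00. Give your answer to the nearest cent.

$9.65

Risk-neutral probability p = (e^0.1 − 0.9)/(1.2 − 0.9) = 0.2052/0.3000 = 0.6839
Terminal stock prices: S_uu = 115.2, S_ud = 86.4, S_dd = 64.8
Terminal payoffs (S − K): max(25.2, 0) = 25.2, max(-3.6, 0) = 0, max(-25.2, 0) = 0
Node u (S = 96): V_u = e^(−0.1)·[0.6839·25.2000 + 0.3161·0.0000] = 15.5943
Node d (S = 72): V_d = e^(−0.1)·[0.6839·0.0000 + 0.3161·0.0000] = 0.0000
Node 0 (S = 80): V_0 = e^(−0.1)·[0.6839·15.5943 + 0.3161·0.0000] = 9.6501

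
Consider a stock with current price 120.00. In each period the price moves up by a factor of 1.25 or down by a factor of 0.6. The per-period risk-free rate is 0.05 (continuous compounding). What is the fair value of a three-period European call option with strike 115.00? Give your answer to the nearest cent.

34.38

Risk-neutral probability p = (e^0.05 − 0.6)/(1.25 − 0.6) = 0.4513/0.6500 = 0.6943
Terminal stock prices: S_uuu = 234.4, S_uud = 112.5, S_udd = 54, S_ddd = 25.92
Terminal payoffs (S − K): max(119.4, 0) = 119.4, max(-2.5, 0) = 0, max(-61, 0) = 0, max(-89.08, 0) = 0
Node uu (S = 187.5): V_uu = e^(−0.05)·[0.6943·119.3750 + 0.3057·0.0000] = 78.8357
Node ud (S = 90): V_ud = e^(−0.05)·[0.6943·0.0000 + 0.3057·0.0000] = 0.0000
Node dd (S = 43.2): V_dd = e^(−0.05)·[0.6943·0.0000 + 0.3057·0.0000] = 0.0000
Node u (S = 150): V_u = e^(−0.05)·[0.6943·78.8357 + 0.3057·0.0000] = 52.0634
Node d (S = 72): V_d = e^(−0.05)·[0.6943·0.0000 + 0.3057·0.0000] = 0.0000
Node 0 (S = 120): V_0 = e^(−0.05)·[0.6943·52.0634 + 0.3057·0.0000] = 34.3828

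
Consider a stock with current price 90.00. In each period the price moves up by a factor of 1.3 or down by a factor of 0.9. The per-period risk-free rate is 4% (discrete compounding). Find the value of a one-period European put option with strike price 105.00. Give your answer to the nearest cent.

15.00

Risk-neutral probability p = (1 + 0.04 − 0.9)/(1.3 − 0.9) = 0.1400/0.4000 = 0.3500
Terminal stock prices: S_u = 117, S_d = 81
Terminal payoffs (K − S): max(-12, 0) = 0, max(24, 0) = 24
Node 0 (S = 90): V_0 = 1/1.04·[0.3500·0.0000 + 0.6500·24.0000] = 15.0000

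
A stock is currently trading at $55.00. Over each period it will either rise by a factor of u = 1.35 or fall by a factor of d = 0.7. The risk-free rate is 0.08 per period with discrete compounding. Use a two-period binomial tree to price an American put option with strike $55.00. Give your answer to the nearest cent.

Risk-neutral probability p = (1 + 0.08 − 0.7)/(1.35 − 0.7) = 0.3800/0.6500 = 0.5846
Terminal stock prices: S_uu = 100.2, S_ud = 51.97, S_dd = 26.95
Terminal payoffs (K − S): max(-45.24, 0) = 0, max(3.025, 0) = 3.025, max(28.05, 0) = 28.05
Node u (S = 74.25): continuation = 1/1.08·[0.5846·0.0000 + 0.4154·3.0250] = 1.1635; exercise value = 0.0000 ≤ continuation, so V_u = 1.1635
Node d (S = 38.5): continuation = 1/1.08·[0.5846·3.0250 + 0.4154·28.0500] = 12.4259; exercise value = 16.5000 > continuation, so V_d = 16.5000 (exercise)
Node 0 (S = 55): continuation = 1/1.08·[0.5846·1.1635 + 0.4154·16.5000] = 6.9759; exercise value = 0.0000 ≤ continuation, so V_0 = 6.9759

$6.98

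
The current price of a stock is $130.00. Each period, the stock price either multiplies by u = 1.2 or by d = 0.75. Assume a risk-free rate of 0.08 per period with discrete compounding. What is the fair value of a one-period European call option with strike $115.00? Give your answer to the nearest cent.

$27.84

Risk-neutral probability p = (1 + 0.08 − 0.75)/(1.2 − 0.75) = 0.3300/0.4500 = 0.7333
Terminal stock prices: S_u = 156, S_d = 97.5
Terminal payoffs (S − K): max(41, 0) = 41, max(-17.5, 0) = 0
Node 0 (S = 130): V_0 = 1/1.08·[0.7333·41.0000 + 0.2667·0.0000] = 27.8395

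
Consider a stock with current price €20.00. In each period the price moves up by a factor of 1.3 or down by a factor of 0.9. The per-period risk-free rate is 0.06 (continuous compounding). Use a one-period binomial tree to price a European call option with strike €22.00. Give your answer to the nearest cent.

€1.52

Risk-neutral probability p = (e^0.06 − 0.9)/(1.3 − 0.9) = 0.1618/0.4000 = 0.4046
Terminal stock prices: S_u = 26, S_d = 18
Terminal payoffs (S − K): max(4, 0) = 4, max(-4, 0) = 0
Node 0 (S = 20): V_0 = e^(−0.06)·[0.4046·4.0000 + 0.5954·0.0000] = 1.5241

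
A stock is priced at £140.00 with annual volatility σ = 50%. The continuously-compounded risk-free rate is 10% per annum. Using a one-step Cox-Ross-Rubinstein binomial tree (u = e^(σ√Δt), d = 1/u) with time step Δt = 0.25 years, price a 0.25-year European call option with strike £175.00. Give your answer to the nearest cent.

CRR parameters: u = e^(σ√Δt) = e^(0.5·√0.25) = 1.2840, d = 1/u = 0.7788
Per-period rate: rΔt = 0.1·0.25 = 0.025, so R = e^0.025 = 1.0253
Risk-neutral probability p = (e^0.025 − 0.7788)/(1.2840 − 0.7788) = 0.2465/0.5052 = 0.4879
Terminal stock prices: S_u = 179.8, S_d = 109
Terminal payoffs (S − K): max(4.764, 0) = 4.764, max(-65.97, 0) = 0
Node 0 (S = 140): V_0 = e^(−0.025)·[0.4879·4.7636 + 0.5121·0.0000] = 2.2669

£2.27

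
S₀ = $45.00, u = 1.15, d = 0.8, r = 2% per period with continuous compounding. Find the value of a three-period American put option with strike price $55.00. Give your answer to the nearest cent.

$10.98

Risk-neutral probability p = (e^0.02 − 0.8)/(1.15 − 0.8) = 0.2202/0.3500 = 0.6291
Terminal stock prices: S_uuu = 68.44, S_uud = 47.61, S_udd = 33.12, S_ddd = 23.04
Terminal payoffs (K − S): max(-13.44, 0) = 0, max(7.39, 0) = 7.39, max(21.88, 0) = 21.88, max(31.96, 0) = 31.96
Node uu (S = 59.51): continuation = e^(−0.02)·[0.6291·0.0000 + 0.3709·7.3900] = 2.6863; exercise value = 0.0000 ≤ continuation, so V_uu = 2.6863
Node ud (S = 41.4): continuation = e^(−0.02)·[0.6291·7.3900 + 0.3709·21.8800] = 12.5109; exercise value = 13.6000 > continuation, so V_ud = 13.6000 (exercise)
Node dd (S = 28.8): continuation = e^(−0.02)·[0.6291·21.8800 + 0.3709·31.9600] = 25.1109; exercise value = 26.2000 > continuation, so V_dd = 26.2000 (exercise)
Node u (S = 51.75): continuation = e^(−0.02)·[0.6291·2.6863 + 0.3709·13.6000] = 6.6004; exercise value = 3.2500 ≤ continuation, so V_u = 6.6004
Node d (S = 36): continuation = e^(−0.02)·[0.6291·13.6000 + 0.3709·26.2000] = 17.9109; exercise value = 19.0000 > continuation, so V_d = 19.0000 (exercise)
Node 0 (S = 45): continuation = e^(−0.02)·[0.6291·6.6004 + 0.3709·19.0000] = 10.9771; exercise value = 10.0000 ≤ continuation, so V_0 = 10.9771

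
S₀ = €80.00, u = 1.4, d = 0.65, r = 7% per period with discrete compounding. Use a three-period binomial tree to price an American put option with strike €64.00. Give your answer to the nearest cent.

€8.06

Risk-neutral probability p = (1 + 0.07 − 0.65)/(1.4 − 0.65) = 0.4200/0.7500 = 0.5600
Terminal stock prices: S_uuu = 219.5, S_uud = 101.9, S_udd = 47.32, S_ddd = 21.97
Terminal payoffs (K − S): max(-155.5, 0) = 0, max(-37.92, 0) = 0, max(16.68, 0) = 16.68, max(42.03, 0) = 42.03
Node uu (S = 156.8): continuation = 1/1.07·[0.5600·0.0000 + 0.4400·0.0000] = 0.0000; exercise value = 0.0000 ≤ continuation, so V_uu = 0.0000
Node ud (S = 72.8): continuation = 1/1.07·[0.5600·0.0000 + 0.4400·16.6800] = 6.8591; exercise value = 0.0000 ≤ continuation, so V_ud = 6.8591
Node dd (S = 33.8): continuation = 1/1.07·[0.5600·16.6800 + 0.4400·42.0300] = 26.0131; exercise value = 30.2000 > continuation, so V_dd = 30.2000 (exercise)
Node u (S = 112): continuation = 1/1.07·[0.5600·0.0000 + 0.4400·6.8591] = 2.8206; exercise value = 0.0000 ≤ continuation, so V_u = 2.8206
Node d (S = 52): continuation = 1/1.07·[0.5600·6.8591 + 0.4400·30.2000] = 16.0085; exercise value = 12.0000 ≤ continuation, so V_d = 16.0085
Node 0 (S = 80): continuation = 1/1.07·[0.5600·2.8206 + 0.4400·16.0085] = 8.0591; exercise value = 0.0000 ≤ continuation, so V_0 = 8.0591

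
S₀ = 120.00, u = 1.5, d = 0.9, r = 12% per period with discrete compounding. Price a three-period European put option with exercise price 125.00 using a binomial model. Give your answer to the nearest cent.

Risk-neutral probability p = (1 + 0.12 − 0.9)/(1.5 − 0.9) = 0.2200/0.6000 = 0.3667
Terminal stock prices: S_uuu = 405, S_uud = 243, S_udd = 145.8, S_ddd = 87.48
Terminal payoffs (K − S): max(-280, 0) = 0, max(-118, 0) = 0, max(-20.8, 0) = 0, max(37.52, 0) = 37.52
Node uu (S = 270): V_uu = 1/1.12·[0.3667·0.0000 + 0.6333·0.0000] = 0.0000
Node ud (S = 162): V_ud = 1/1.12·[0.3667·0.0000 + 0.6333·0.0000] = 0.0000
Node dd (S = 97.2): V_dd = 1/1.12·[0.3667·0.0000 + 0.6333·37.5200] = 21.2167
Node u (S = 180): V_u = 1/1.12·[0.3667·0.0000 + 0.6333·0.0000] = 0.0000
Node d (S = 108): V_d = 1/1.12·[0.3667·0.0000 + 0.6333·21.2167] = 11.9975
Node 0 (S = 120): V_0 = 1/1.12·[0.3667·0.0000 + 0.6333·11.9975] = 6.7843

6.78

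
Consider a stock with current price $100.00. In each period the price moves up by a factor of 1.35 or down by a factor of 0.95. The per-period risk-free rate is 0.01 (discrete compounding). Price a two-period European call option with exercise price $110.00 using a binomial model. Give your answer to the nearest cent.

$6.16

Risk-neutral probability p = (1 + 0.01 − 0.95)/(1.35 − 0.95) = 0.0600/0.4000 = 0.1500
Terminal stock prices: S_uu = 182.3, S_ud = 128.2, S_dd = 90.25
Terminal payoffs (S − K): max(72.25, 0) = 72.25, max(18.25, 0) = 18.25, max(-19.75, 0) = 0
Node u (S = 135): V_u = 1/1.01·[0.1500·72.2500 + 0.8500·18.2500] = 26.0891
Node d (S = 95): V_d = 1/1.01·[0.1500·18.2500 + 0.8500·0.0000] = 2.7104
Node 0 (S = 100): V_0 = 1/1.01·[0.1500·26.0891 + 0.8500·2.7104] = 6.1556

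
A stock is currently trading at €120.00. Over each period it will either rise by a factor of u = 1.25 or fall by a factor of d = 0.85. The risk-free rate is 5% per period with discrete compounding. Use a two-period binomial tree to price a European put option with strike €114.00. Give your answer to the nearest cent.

€6.19

Risk-neutral probability p = (1 + 0.05 − 0.85)/(1.25 − 0.85) = 0.2000/0.4000 = 0.5000
Terminal stock prices: S_uu = 187.5, S_ud = 127.5, S_dd = 86.7
Terminal payoffs (K − S): max(-73.5, 0) = 0, max(-13.5, 0) = 0, max(27.3, 0) = 27.3
Node u (S = 150): V_u = 1/1.05·[0.5000·0.0000 + 0.5000·0.0000] = 0.0000
Node d (S = 102): V_d = 1/1.05·[0.5000·0.0000 + 0.5000·27.3000] = 13.0000
Node 0 (S = 120): V_0 = 1/1.05·[0.5000·0.0000 + 0.5000·13.0000] = 6.1905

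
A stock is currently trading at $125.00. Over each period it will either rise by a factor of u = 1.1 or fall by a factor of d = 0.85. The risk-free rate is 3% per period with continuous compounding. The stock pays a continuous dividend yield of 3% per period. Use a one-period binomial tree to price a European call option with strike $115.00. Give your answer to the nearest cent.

$13.10

Per-period risk-free factor R = e^0.03 = 1.0305; dividend-adjusted growth = e^(0.03−0.03) = 1.0000.
Risk-neutral probability p = (1.0000 − 0.85)/(1.1 − 0.85) = 0.1500/0.2500 = 0.6000
Terminal stock prices: S_u = 137.5, S_d = 106.2
Terminal payoffs (S − K): max(22.5, 0) = 22.5, max(-8.75, 0) = 0
Node 0 (S = 125): V_0 = e^(−0.03)·[0.6000·22.5000 + 0.4000·0.0000] = 13.1010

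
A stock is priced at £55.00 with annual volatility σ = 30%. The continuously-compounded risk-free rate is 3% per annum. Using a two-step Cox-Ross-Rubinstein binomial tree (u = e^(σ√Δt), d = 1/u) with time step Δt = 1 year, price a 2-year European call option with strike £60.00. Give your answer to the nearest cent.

£8.57

CRR parameters: u = e^(σ√Δt) = e^(0.3·√1) = 1.3499, d = 1/u = 0.7408
Per-period rate: rΔt = 0.03·1 = 0.03, so R = e^0.03 = 1.0305
Risk-neutral probability p = (e^0.03 − 0.7408)/(1.3499 − 0.7408) = 0.2896/0.6090 = 0.4756
Terminal stock prices: S_uu = 100.2, S_ud = 55, S_dd = 30.18
Terminal payoffs (S − K): max(40.22, 0) = 40.22, max(-5, 0) = 0, max(-29.82, 0) = 0
Node u (S = 74.24): V_u = e^(−0.03)·[0.4756·40.2165 + 0.5244·0.0000] = 18.5602
Node d (S = 40.75): V_d = e^(−0.03)·[0.4756·0.0000 + 0.5244·0.0000] = 0.0000
Node 0 (S = 55): V_0 = e^(−0.03)·[0.4756·18.5602 + 0.5244·0.0000] = 8.5657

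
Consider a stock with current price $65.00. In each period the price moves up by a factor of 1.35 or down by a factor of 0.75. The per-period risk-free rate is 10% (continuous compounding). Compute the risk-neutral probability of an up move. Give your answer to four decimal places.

Risk-neutral probability p = (e^0.1 − 0.75)/(1.35 − 0.75) = 0.3552/0.6000 = 0.5920

p = 0.5920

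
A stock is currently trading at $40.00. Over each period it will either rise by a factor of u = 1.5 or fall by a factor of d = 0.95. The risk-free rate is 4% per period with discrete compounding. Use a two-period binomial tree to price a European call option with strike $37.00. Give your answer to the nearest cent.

Risk-neutral probability p = (1 + 0.04 − 0.95)/(1.5 − 0.95) = 0.0900/0.5500 = 0.1636
Terminal stock prices: S_uu = 90, S_ud = 57, S_dd = 36.1
Terminal payoffs (S − K): max(53, 0) = 53, max(20, 0) = 20, max(-0.9, 0) = 0
Node u (S = 60): V_u = 1/1.04·[0.1636·53.0000 + 0.8364·20.0000] = 24.4231
Node d (S = 38): V_d = 1/1.04·[0.1636·20.0000 + 0.8364·0.0000] = 3.1469
Node 0 (S = 40): V_0 = 1/1.04·[0.1636·24.4231 + 0.8364·3.1469] = 6.3735

$6.37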